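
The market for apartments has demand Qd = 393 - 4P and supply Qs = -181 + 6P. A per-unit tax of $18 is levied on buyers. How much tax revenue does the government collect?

Pre-tax equilibrium: P* = 57.4, Q* = 163.4.
Tax on buyers shifts demand to Qd = 393 − 4(P + 18) = 321 - 4P.
321 - 4P = -181 + 6P gives seller price Ps = 50.2; buyers pay Pb = 50.2 + 18 = 68.2.
New quantity: Q = 393 − 4(68.2) = 120.2.
Revenue = 18 × 120.2 = 2163.6.

Tax revenue = 2163.6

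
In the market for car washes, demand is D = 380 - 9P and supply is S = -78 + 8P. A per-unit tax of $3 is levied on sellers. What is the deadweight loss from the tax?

Deadweight loss = 324/17

Pre-tax equilibrium: P* = 458/17, Q* = 2338/17.
Tax on sellers shifts supply to S = -78 + 8(P − 3) = -102 + 8P.
380 - 9P = -102 + 8P gives buyer price Pb = 482/17; sellers receive Ps = 482/17 − 3 = 431/17.
New quantity: Q = 380 − 9(482/17) = 2122/17.
DWL = ½ × 3 × (2338/17 − 2122/17) = 324/17.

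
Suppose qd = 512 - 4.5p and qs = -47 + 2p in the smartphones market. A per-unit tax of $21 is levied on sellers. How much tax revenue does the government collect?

Tax revenue = 26187/13

Pre-tax equilibrium: p* = 86, q* = 125.
Tax on sellers shifts supply to qs = -47 + 2(p − 21) = -89 + 2p.
512 - 4.5p = -89 + 2p gives buyer price pb = 1202/13; sellers receive ps = 1202/13 − 21 = 929/13.
New quantity: q = 512 − 4.5(1202/13) = 1247/13.
Revenue = 21 × 1247/13 = 26187/13.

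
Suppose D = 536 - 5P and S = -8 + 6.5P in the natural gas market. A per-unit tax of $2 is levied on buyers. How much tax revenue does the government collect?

Pre-tax equilibrium: P* = 1088/23, Q* = 6888/23.
Tax on buyers shifts demand to D = 536 − 5(P + 2) = 526 - 5P.
526 - 5P = -8 + 6.5P gives seller price Ps = 1068/23; buyers pay Pb = 1068/23 + 2 = 1114/23.
New quantity: Q = 536 − 5(1114/23) = 6758/23.
Revenue = 2 × 6758/23 = 13516/23.

Tax revenue = 13516/23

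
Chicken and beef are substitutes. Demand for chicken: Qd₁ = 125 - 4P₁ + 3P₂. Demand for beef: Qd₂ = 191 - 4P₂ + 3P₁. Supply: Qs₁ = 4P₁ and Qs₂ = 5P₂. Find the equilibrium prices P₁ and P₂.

Market 1: 125 - 4P₁ + 3P₂ = 4P₁ → 8P₁ - 3P₂ = 125.
Market 2: 9P₂ - 3P₁ = 191.
Eliminating P₂: 9×(1) + 3×(2) gives 63P₁ = 1698, so P₁ = 566/21.
Back-substitute into (2): P₂ = (191 + 3×566/21) / 9 = 1903/63.

P₁ = 566/21, P₂ = 1903/63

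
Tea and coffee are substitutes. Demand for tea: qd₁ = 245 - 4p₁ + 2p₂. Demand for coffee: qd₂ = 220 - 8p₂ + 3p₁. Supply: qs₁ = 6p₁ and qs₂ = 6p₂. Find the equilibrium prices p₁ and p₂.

p₁ = 1935/67, p₂ = 2935/134

Market 1: 245 - 4p₁ + 2p₂ = 6p₁ → 10p₁ - 2p₂ = 245.
Market 2: 14p₂ - 3p₁ = 220.
Eliminating p₂: 14×(1) + 2×(2) gives 134p₁ = 3870, so p₁ = 1935/67.
Back-substitute into (2): p₂ = (220 + 3×1935/67) / 14 = 2935/134.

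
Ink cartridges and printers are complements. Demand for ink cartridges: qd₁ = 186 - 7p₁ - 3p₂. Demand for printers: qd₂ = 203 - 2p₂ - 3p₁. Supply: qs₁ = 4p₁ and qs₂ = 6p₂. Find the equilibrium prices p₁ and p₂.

Market 1: 186 - 7p₁ - 3p₂ = 4p₁ → 11p₁ + 3p₂ = 186.
Market 2: 8p₂ + 3p₁ = 203.
Eliminating p₂: 8×(1) − 3×(2) gives 79p₁ = 879, so p₁ = 879/79.
Back-substitute into (2): p₂ = (203 − 3×879/79) / 8 = 1675/79.

p₁ = 879/79, p₂ = 1675/79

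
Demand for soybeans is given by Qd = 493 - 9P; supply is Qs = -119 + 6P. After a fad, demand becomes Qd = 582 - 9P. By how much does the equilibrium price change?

ΔP = 89/15

Original equilibrium: P* = 40.8, Q* = 125.8.
New equilibrium: 582 - 9P = -119 + 6P, so 701 = 15P and P' = 701/15; Q' = 582 − 9(701/15) = 161.4.
Change in price: 701/15 − 40.8 = 89/15.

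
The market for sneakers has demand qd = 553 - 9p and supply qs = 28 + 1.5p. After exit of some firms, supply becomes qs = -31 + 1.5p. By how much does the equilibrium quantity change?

Original equilibrium: p* = 50, q* = 103.
New equilibrium: 553 - 9p = -31 + 1.5p, so 584 = 10.5p and p' = 1168/21; q' = 553 − 9(1168/21) = 367/7.
Change in quantity: 367/7 − 103 = -354/7.

Δq = -354/7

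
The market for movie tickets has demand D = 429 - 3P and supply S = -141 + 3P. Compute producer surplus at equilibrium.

Producer surplus = 3456

Equilibrium: 429 - 3P = -141 + 3P gives P* = 95, Q* = 144.
Supply starts at P = 47 (where S = 0).
PS = ½(95 − 47)(144) = 3456.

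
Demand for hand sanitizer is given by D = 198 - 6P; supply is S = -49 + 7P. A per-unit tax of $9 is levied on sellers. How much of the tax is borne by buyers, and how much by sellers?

Buyers bear 63/13, sellers bear 54/13

Pre-tax equilibrium: P* = 19, Q* = 84.
Tax on sellers shifts supply to S = -49 + 7(P − 9) = -112 + 7P.
198 - 6P = -112 + 7P gives buyer price Pb = 310/13; sellers receive Ps = 310/13 − 9 = 193/13.
New quantity: Q = 198 − 6(310/13) = 714/13.
Buyer burden = 310/13 − 19 = 63/13; seller burden = 19 − 193/13 = 54/13.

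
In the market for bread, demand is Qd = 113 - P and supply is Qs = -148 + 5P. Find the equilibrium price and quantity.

Set Qd = Qs: 113 - P = -148 + 5P.
261 = 6P, so P* = 43.5.
Q* = 113 − 1(43.5) = 69.5.

P* = 43.5, Q* = 69.5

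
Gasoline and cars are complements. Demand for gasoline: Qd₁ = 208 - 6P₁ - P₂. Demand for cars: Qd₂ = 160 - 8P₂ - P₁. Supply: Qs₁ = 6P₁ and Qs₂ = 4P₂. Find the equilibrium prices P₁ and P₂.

Market 1: 208 - 6P₁ - P₂ = 6P₁ → 12P₁ + P₂ = 208.
Market 2: 12P₂ + P₁ = 160.
Eliminating P₂: 12×(1) − 1×(2) gives 143P₁ = 2336, so P₁ = 2336/143.
Back-substitute into (2): P₂ = (160 − 1×2336/143) / 12 = 1712/143.

P₁ = 2336/143, P₂ = 1712/143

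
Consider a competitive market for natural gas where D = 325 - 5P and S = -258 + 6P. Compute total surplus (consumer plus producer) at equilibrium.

Equilibrium: 325 - 5P = -258 + 6P gives P* = 53, Q* = 60.
Demand choke price: P = 65; supply starts at P = 43.
CS = ½(65 − 53)(60) = 360; PS = ½(53 − 43)(60) = 300.

Total surplus = 660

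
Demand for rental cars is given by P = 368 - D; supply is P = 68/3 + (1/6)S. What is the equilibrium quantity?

Q* = 296

Set the two price expressions equal: 368 - Q = 68/3 + (1/6)Q.
1036/3 = (7/6)Q, so Q* = 296.
P* = 368 − (1)(296) = 72.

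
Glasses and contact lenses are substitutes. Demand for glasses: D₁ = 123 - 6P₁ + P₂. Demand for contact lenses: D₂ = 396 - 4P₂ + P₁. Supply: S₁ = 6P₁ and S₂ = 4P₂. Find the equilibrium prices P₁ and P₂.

Market 1: 123 - 6P₁ + P₂ = 6P₁ → 12P₁ - P₂ = 123.
Market 2: 8P₂ - P₁ = 396.
Eliminating P₂: 8×(1) + 1×(2) gives 95P₁ = 1380, so P₁ = 276/19.
Back-substitute into (2): P₂ = (396 + 1×276/19) / 8 = 975/19.

P₁ = 276/19, P₂ = 975/19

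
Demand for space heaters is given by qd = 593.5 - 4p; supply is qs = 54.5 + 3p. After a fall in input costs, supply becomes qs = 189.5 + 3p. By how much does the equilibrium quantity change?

Original equilibrium: p* = 77, q* = 285.5.
New equilibrium: 593.5 - 4p = 189.5 + 3p, so 404 = 7p and p' = 404/7; q' = 593.5 − 4(404/7) = 5077/14.
Change in quantity: 5077/14 − 285.5 = 540/7.

Δq = 540/7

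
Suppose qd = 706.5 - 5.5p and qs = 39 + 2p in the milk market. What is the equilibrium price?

Set qd = qs: 706.5 - 5.5p = 39 + 2p.
667.5 = 7.5p, so p* = 89.
q* = 706.5 − 5.5(89) = 217.

p* = 89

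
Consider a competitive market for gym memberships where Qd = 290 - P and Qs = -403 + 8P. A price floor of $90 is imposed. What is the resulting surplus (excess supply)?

Surplus = 117

Equilibrium price would be P* = 77, so the floor at 90 binds.
At P = 90: Qd = 200, Qs = 317.
Surplus = 317 − 200 = 117.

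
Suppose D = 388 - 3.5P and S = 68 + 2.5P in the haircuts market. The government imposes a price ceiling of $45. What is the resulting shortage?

Equilibrium price would be P* = 160/3, so the ceiling at 45 binds.
At P = 45: D = 388 − 3.5(45) = 230.5, S = 68 + 2.5(45) = 180.5.
Shortage = 230.5 − 180.5 = 50.

Shortage = 50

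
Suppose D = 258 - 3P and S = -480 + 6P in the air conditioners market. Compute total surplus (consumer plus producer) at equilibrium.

Total surplus = 36

Equilibrium: 258 - 3P = -480 + 6P gives P* = 82, Q* = 12.
Demand choke price: P = 86; supply starts at P = 80.
CS = ½(86 − 82)(12) = 24; PS = ½(82 − 80)(12) = 12.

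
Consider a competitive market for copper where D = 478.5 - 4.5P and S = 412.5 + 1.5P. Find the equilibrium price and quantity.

Set D = S: 478.5 - 4.5P = 412.5 + 1.5P.
66 = 6P, so P* = 11.
Q* = 478.5 − 4.5(11) = 429.

P* = 11, Q* = 429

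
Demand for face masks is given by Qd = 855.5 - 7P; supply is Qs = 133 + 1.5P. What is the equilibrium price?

Set Qd = Qs: 855.5 - 7P = 133 + 1.5P.
722.5 = 8.5P, so P* = 85.
Q* = 855.5 − 7(85) = 260.5.

P* = 85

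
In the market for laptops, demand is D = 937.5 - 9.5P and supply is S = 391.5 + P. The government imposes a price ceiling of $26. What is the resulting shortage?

Equilibrium price would be P* = 52, so the ceiling at 26 binds.
At P = 26: D = 937.5 − 9.5(26) = 690.5, S = 391.5 + 1(26) = 417.5.
Shortage = 690.5 − 417.5 = 273.

Shortage = 273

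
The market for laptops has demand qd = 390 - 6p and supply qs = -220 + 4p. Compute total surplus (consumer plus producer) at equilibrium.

Total surplus = 120

Equilibrium: 390 - 6p = -220 + 4p gives p* = 61, q* = 24.
Demand choke price: p = 65; supply starts at p = 55.
CS = ½(65 − 61)(24) = 48; PS = ½(61 − 55)(24) = 72.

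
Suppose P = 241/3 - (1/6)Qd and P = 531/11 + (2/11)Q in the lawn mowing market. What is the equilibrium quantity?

Q* = 92

Set the two price expressions equal: 241/3 - (1/6)Q = 531/11 + (2/11)Q.
1058/33 = (23/66)Q, so Q* = 92.
P* = 241/3 − (1/6)(92) = 65.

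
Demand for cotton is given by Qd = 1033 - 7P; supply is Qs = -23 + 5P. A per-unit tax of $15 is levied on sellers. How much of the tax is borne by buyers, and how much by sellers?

Buyers bear $6.25, sellers bear $8.75

Pre-tax equilibrium: P* = 88, Q* = 417.
Tax on sellers shifts supply to Qs = -23 + 5(P − 15) = -98 + 5P.
1033 - 7P = -98 + 5P gives buyer price Pb = 94.25; sellers receive Ps = 94.25 − 15 = 79.25.
New quantity: Q = 1033 − 7(94.25) = 373.25.
Buyer burden = 94.25 − 88 = 6.25; seller burden = 88 − 79.25 = 8.75.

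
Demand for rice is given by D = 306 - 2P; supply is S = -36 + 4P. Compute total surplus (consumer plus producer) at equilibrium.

Equilibrium: 306 - 2P = -36 + 4P gives P* = 57, Q* = 192.
Demand choke price: P = 153; supply starts at P = 9.
CS = ½(153 − 57)(192) = 9216; PS = ½(57 − 9)(192) = 4608.

Total surplus = 13824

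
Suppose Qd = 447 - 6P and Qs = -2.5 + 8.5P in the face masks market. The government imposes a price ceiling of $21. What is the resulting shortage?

Shortage = 145

Equilibrium price would be P* = 31, so the ceiling at 21 binds.
At P = 21: Qd = 447 − 6(21) = 321, Qs = -2.5 + 8.5(21) = 176.
Shortage = 321 − 176 = 145.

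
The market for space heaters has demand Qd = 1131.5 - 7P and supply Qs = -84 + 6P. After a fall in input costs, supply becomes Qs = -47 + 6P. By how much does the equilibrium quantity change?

Original equilibrium: P* = 93.5, Q* = 477.
New equilibrium: 1131.5 - 7P = -47 + 6P, so 1178.5 = 13P and P' = 2357/26; Q' = 1131.5 − 7(2357/26) = 6460/13.
Change in quantity: 6460/13 − 477 = 259/13.

ΔQ = 259/13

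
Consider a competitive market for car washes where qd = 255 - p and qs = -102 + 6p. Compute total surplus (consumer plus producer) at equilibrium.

Total surplus = 24276

Equilibrium: 255 - p = -102 + 6p gives p* = 51, q* = 204.
Demand choke price: p = 255; supply starts at p = 17.
CS = ½(255 − 51)(204) = 20808; PS = ½(51 − 17)(204) = 3468.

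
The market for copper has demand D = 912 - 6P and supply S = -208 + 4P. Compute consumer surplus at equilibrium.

Consumer surplus = 4800

Equilibrium: 912 - 6P = -208 + 4P gives P* = 112, Q* = 240.
Demand choke price (D = 0): P = 152.
CS = ½(152 − 112)(240) = 4800.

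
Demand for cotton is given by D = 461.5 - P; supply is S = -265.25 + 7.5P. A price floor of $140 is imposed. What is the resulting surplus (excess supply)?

Surplus = 463.25

Equilibrium price would be P* = 85.5, so the floor at 140 binds.
At P = 140: D = 321.5, S = 784.75.
Surplus = 784.75 − 321.5 = 463.25.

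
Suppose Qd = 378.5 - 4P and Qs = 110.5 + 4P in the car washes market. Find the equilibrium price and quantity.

Set Qd = Qs: 378.5 - 4P = 110.5 + 4P.
268 = 8P, so P* = 33.5.
Q* = 378.5 − 4(33.5) = 244.5.

P* = 33.5, Q* = 244.5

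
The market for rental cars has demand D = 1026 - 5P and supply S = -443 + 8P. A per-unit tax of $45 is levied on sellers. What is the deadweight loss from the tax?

Pre-tax equilibrium: P* = 113, Q* = 461.
Tax on sellers shifts supply to S = -443 + 8(P − 45) = -803 + 8P.
1026 - 5P = -803 + 8P gives buyer price Pb = 1829/13; sellers receive Ps = 1829/13 − 45 = 1244/13.
New quantity: Q = 1026 − 5(1829/13) = 4193/13.
DWL = ½ × 45 × (461 − 4193/13) = 40500/13.

Deadweight loss = 40500/13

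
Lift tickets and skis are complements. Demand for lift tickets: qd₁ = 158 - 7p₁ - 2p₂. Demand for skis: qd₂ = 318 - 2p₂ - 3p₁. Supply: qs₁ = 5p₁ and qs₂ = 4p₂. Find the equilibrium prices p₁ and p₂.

p₁ = 52/11, p₂ = 557/11

Market 1: 158 - 7p₁ - 2p₂ = 5p₁ → 12p₁ + 2p₂ = 158.
Market 2: 6p₂ + 3p₁ = 318.
Eliminating p₂: 6×(1) − 2×(2) gives 66p₁ = 312, so p₁ = 52/11.
Back-substitute into (2): p₂ = (318 − 3×52/11) / 6 = 557/11.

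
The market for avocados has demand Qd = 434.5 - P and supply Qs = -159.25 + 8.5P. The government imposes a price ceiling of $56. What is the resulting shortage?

Shortage = 61.75

Equilibrium price would be P* = 62.5, so the ceiling at 56 binds.
At P = 56: Qd = 434.5 − 1(56) = 378.5, Qs = -159.25 + 8.5(56) = 316.75.
Shortage = 378.5 − 316.75 = 61.75.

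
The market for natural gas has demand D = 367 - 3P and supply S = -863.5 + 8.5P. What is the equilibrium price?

Set D = S: 367 - 3P = -863.5 + 8.5P.
1230.5 = 11.5P, so P* = 107.
Q* = 367 − 3(107) = 46.

P* = 107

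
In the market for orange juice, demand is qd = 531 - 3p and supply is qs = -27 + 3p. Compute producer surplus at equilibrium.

Equilibrium: 531 - 3p = -27 + 3p gives p* = 93, q* = 252.
Supply starts at p = 9 (where qs = 0).
PS = ½(93 − 9)(252) = 10584.

Producer surplus = 10584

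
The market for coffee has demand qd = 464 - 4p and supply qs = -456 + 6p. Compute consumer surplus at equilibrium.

Equilibrium: 464 - 4p = -456 + 6p gives p* = 92, q* = 96.
Demand choke price (qd = 0): p = 116.
CS = ½(116 − 92)(96) = 1152.

Consumer surplus = 1152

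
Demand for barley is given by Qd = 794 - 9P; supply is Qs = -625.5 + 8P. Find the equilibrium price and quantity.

Set Qd = Qs: 794 - 9P = -625.5 + 8P.
1419.5 = 17P, so P* = 83.5.
Q* = 794 − 9(83.5) = 42.5.

P* = 83.5, Q* = 42.5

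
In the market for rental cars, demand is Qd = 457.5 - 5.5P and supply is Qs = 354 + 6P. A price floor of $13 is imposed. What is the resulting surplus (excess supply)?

Surplus = 46

Equilibrium price would be P* = 9, so the floor at 13 binds.
At P = 13: Qd = 386, Qs = 432.
Surplus = 432 − 386 = 46.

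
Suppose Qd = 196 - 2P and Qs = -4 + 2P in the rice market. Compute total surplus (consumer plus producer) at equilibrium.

Total surplus = 4608

Equilibrium: 196 - 2P = -4 + 2P gives P* = 50, Q* = 96.
Demand choke price: P = 98; supply starts at P = 2.
CS = ½(98 − 50)(96) = 2304; PS = ½(50 − 2)(96) = 2304.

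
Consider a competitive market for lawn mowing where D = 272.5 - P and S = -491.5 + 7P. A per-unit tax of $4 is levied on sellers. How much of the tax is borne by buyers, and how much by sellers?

Buyers bear $3.5, sellers bear $0.5

Pre-tax equilibrium: P* = 95.5, Q* = 177.
Tax on sellers shifts supply to S = -491.5 + 7(P − 4) = -519.5 + 7P.
272.5 - P = -519.5 + 7P gives buyer price Pb = 99; sellers receive Ps = 99 − 4 = 95.
New quantity: Q = 272.5 − 1(99) = 173.5.
Buyer burden = 99 − 95.5 = 3.5; seller burden = 95.5 − 95 = 0.5.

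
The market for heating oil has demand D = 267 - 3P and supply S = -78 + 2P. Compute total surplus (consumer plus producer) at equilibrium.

Equilibrium: 267 - 3P = -78 + 2P gives P* = 69, Q* = 60.
Demand choke price: P = 89; supply starts at P = 39.
CS = ½(89 − 69)(60) = 600; PS = ½(69 − 39)(60) = 900.

Total surplus = 1500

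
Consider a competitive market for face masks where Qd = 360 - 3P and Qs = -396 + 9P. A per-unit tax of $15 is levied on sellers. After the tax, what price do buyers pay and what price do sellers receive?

Buyers pay $74.25, sellers receive $59.25

Pre-tax equilibrium: P* = 63, Q* = 171.
Tax on sellers shifts supply to Qs = -396 + 9(P − 15) = -531 + 9P.
360 - 3P = -531 + 9P gives buyer price Pb = 74.25; sellers receive Ps = 74.25 − 15 = 59.25.
New quantity: Q = 360 − 3(74.25) = 137.25.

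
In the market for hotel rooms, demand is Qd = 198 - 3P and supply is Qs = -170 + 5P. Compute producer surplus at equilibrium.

Equilibrium: 198 - 3P = -170 + 5P gives P* = 46, Q* = 60.
Supply starts at P = 34 (where Qs = 0).
PS = ½(46 − 34)(60) = 360.

Producer surplus = 360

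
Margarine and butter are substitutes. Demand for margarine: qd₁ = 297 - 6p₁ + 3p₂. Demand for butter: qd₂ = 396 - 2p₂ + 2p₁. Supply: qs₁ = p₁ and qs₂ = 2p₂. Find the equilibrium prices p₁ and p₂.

Market 1: 297 - 6p₁ + 3p₂ = p₁ → 7p₁ - 3p₂ = 297.
Market 2: 4p₂ - 2p₁ = 396.
Eliminating p₂: 4×(1) + 3×(2) gives 22p₁ = 2376, so p₁ = 108.
Back-substitute into (2): p₂ = (396 + 2×108) / 4 = 153.

p₁ = 108, p₂ = 153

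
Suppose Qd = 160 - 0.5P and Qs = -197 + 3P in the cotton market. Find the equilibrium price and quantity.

Set Qd = Qs: 160 - 0.5P = -197 + 3P.
357 = 3.5P, so P* = 102.
Q* = 160 − 0.5(102) = 109.

P* = 102, Q* = 109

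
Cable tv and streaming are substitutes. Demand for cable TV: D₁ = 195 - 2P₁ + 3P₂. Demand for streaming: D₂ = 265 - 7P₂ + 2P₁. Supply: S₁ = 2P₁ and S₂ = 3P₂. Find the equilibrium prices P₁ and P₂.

Market 1: 195 - 2P₁ + 3P₂ = 2P₁ → 4P₁ - 3P₂ = 195.
Market 2: 10P₂ - 2P₁ = 265.
Eliminating P₂: 10×(1) + 3×(2) gives 34P₁ = 2745, so P₁ = 2745/34.
Back-substitute into (2): P₂ = (265 + 2×2745/34) / 10 = 725/17.

P₁ = 2745/34, P₂ = 725/17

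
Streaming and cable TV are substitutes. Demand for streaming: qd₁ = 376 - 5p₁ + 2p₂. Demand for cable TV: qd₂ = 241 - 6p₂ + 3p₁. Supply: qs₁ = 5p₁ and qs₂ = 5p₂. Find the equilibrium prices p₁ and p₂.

p₁ = 2309/52, p₂ = 1769/52

Market 1: 376 - 5p₁ + 2p₂ = 5p₁ → 10p₁ - 2p₂ = 376.
Market 2: 11p₂ - 3p₁ = 241.
Eliminating p₂: 11×(1) + 2×(2) gives 104p₁ = 4618, so p₁ = 2309/52.
Back-substitute into (2): p₂ = (241 + 3×2309/52) / 11 = 1769/52.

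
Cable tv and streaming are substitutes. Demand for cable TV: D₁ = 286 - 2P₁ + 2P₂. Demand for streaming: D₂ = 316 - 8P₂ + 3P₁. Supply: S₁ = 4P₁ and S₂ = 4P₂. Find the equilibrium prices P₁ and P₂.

P₁ = 2032/33, P₂ = 459/11

Market 1: 286 - 2P₁ + 2P₂ = 4P₁ → 6P₁ - 2P₂ = 286.
Market 2: 12P₂ - 3P₁ = 316.
Eliminating P₂: 12×(1) + 2×(2) gives 66P₁ = 4064, so P₁ = 2032/33.
Back-substitute into (2): P₂ = (316 + 3×2032/33) / 12 = 459/11.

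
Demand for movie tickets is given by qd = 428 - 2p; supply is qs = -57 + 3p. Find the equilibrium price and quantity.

Set qd = qs: 428 - 2p = -57 + 3p.
485 = 5p, so p* = 97.
q* = 428 − 2(97) = 234.

p* = 97, q* = 234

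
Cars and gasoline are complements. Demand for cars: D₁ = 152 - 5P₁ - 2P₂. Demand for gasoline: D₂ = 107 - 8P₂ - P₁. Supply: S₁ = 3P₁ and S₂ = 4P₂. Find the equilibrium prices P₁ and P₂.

P₁ = 805/47, P₂ = 352/47

Market 1: 152 - 5P₁ - 2P₂ = 3P₁ → 8P₁ + 2P₂ = 152.
Market 2: 12P₂ + P₁ = 107.
Eliminating P₂: 12×(1) − 2×(2) gives 94P₁ = 1610, so P₁ = 805/47.
Back-substitute into (2): P₂ = (107 − 1×805/47) / 12 = 352/47.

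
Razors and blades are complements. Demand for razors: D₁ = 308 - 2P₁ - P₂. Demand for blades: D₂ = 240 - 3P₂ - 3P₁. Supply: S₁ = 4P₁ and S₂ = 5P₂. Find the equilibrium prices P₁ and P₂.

Market 1: 308 - 2P₁ - P₂ = 4P₁ → 6P₁ + P₂ = 308.
Market 2: 8P₂ + 3P₁ = 240.
Eliminating P₂: 8×(1) − 1×(2) gives 45P₁ = 2224, so P₁ = 2224/45.
Back-substitute into (2): P₂ = (240 − 3×2224/45) / 8 = 172/15.

P₁ = 2224/45, P₂ = 172/15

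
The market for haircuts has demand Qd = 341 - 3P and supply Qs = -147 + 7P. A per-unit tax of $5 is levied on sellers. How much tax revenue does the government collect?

Pre-tax equilibrium: P* = 48.8, Q* = 194.6.
Tax on sellers shifts supply to Qs = -147 + 7(P − 5) = -182 + 7P.
341 - 3P = -182 + 7P gives buyer price Pb = 52.3; sellers receive Ps = 52.3 − 5 = 47.3.
New quantity: Q = 341 − 3(52.3) = 184.1.
Revenue = 5 × 184.1 = 920.5.

Tax revenue = 920.5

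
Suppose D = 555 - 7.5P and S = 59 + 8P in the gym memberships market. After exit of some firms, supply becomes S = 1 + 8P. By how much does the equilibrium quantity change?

ΔQ = -870/31

Original equilibrium: P* = 32, Q* = 315.
New equilibrium: 555 - 7.5P = 1 + 8P, so 554 = 15.5P and P' = 1108/31; Q' = 555 − 7.5(1108/31) = 8895/31.
Change in quantity: 8895/31 − 315 = -870/31.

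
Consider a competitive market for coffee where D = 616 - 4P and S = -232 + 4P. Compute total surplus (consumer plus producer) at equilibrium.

Total surplus = 9216

Equilibrium: 616 - 4P = -232 + 4P gives P* = 106, Q* = 192.
Demand choke price: P = 154; supply starts at P = 58.
CS = ½(154 − 106)(192) = 4608; PS = ½(106 − 58)(192) = 4608.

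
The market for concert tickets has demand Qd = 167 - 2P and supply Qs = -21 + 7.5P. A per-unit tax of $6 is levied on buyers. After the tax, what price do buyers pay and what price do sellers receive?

Pre-tax equilibrium: P* = 376/19, Q* = 2421/19.
Tax on buyers shifts demand to Qd = 167 − 2(P + 6) = 155 - 2P.
155 - 2P = -21 + 7.5P gives seller price Ps = 352/19; buyers pay Pb = 352/19 + 6 = 466/19.
New quantity: Q = 167 − 2(466/19) = 2241/19.

Buyers pay 466/19, sellers receive 352/19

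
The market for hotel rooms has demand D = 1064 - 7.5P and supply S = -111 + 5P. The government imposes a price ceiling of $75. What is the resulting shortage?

Shortage = 237.5

Equilibrium price would be P* = 94, so the ceiling at 75 binds.
At P = 75: D = 1064 − 7.5(75) = 501.5, S = -111 + 5(75) = 264.
Shortage = 501.5 − 264 = 237.5.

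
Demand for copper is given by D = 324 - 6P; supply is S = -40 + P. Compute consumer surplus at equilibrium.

Consumer surplus = 12

Equilibrium: 324 - 6P = -40 + P gives P* = 52, Q* = 12.
Demand choke price (D = 0): P = 54.
CS = ½(54 − 52)(12) = 12.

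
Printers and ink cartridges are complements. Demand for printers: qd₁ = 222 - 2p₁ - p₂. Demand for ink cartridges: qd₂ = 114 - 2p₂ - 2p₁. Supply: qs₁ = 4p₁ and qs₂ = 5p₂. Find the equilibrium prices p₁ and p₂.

Market 1: 222 - 2p₁ - p₂ = 4p₁ → 6p₁ + p₂ = 222.
Market 2: 7p₂ + 2p₁ = 114.
Eliminating p₂: 7×(1) − 1×(2) gives 40p₁ = 1440, so p₁ = 36.
Back-substitute into (2): p₂ = (114 − 2×36) / 7 = 6.

p₁ = 36, p₂ = 6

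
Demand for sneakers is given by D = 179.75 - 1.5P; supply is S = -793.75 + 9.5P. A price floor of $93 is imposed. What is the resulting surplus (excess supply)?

Equilibrium price would be P* = 88.5, so the floor at 93 binds.
At P = 93: D = 40.25, S = 89.75.
Surplus = 89.75 − 40.25 = 49.5.

Surplus = 49.5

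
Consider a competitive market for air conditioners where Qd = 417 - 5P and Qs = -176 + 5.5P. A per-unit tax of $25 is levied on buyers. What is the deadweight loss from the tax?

Deadweight loss = 34375/42

Pre-tax equilibrium: P* = 1186/21, Q* = 2827/21.
Tax on buyers shifts demand to Qd = 417 − 5(P + 25) = 292 - 5P.
292 - 5P = -176 + 5.5P gives seller price Ps = 312/7; buyers pay Pb = 312/7 + 25 = 487/7.
New quantity: Q = 417 − 5(487/7) = 484/7.
DWL = ½ × 25 × (2827/21 − 484/7) = 34375/42.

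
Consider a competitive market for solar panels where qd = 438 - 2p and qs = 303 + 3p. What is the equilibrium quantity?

q* = 384

Set qd = qs: 438 - 2p = 303 + 3p.
135 = 5p, so p* = 27.
q* = 438 − 2(27) = 384.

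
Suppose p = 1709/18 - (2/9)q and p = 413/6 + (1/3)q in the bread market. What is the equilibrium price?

p* = 84.5

Set the two price expressions equal: 1709/18 - (2/9)q = 413/6 + (1/3)q.
235/9 = (5/9)q, so q* = 47.
p* = 1709/18 − (2/9)(47) = 84.5.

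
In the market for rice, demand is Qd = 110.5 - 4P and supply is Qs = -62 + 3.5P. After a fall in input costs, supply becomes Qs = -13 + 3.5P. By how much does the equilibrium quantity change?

Original equilibrium: P* = 23, Q* = 18.5.
New equilibrium: 110.5 - 4P = -13 + 3.5P, so 123.5 = 7.5P and P' = 247/15; Q' = 110.5 − 4(247/15) = 1339/30.
Change in quantity: 1339/30 − 18.5 = 392/15.

ΔQ = 392/15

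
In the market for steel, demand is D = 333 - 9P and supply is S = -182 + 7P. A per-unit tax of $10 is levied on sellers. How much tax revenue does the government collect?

Pre-tax equilibrium: P* = 32.1875, Q* = 43.3125.
Tax on sellers shifts supply to S = -182 + 7(P − 10) = -252 + 7P.
333 - 9P = -252 + 7P gives buyer price Pb = 36.5625; sellers receive Ps = 36.5625 − 10 = 26.5625.
New quantity: Q = 333 − 9(36.5625) = 3.9375.
Revenue = 10 × 3.9375 = 39.375.

Tax revenue = 39.375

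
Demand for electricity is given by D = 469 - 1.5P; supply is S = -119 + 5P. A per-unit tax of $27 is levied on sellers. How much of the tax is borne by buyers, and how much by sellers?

Buyers bear 270/13, sellers bear 81/13

Pre-tax equilibrium: P* = 1176/13, Q* = 4333/13.
Tax on sellers shifts supply to S = -119 + 5(P − 27) = -254 + 5P.
469 - 1.5P = -254 + 5P gives buyer price Pb = 1446/13; sellers receive Ps = 1446/13 − 27 = 1095/13.
New quantity: Q = 469 − 1.5(1446/13) = 3928/13.
Buyer burden = 1446/13 − 1176/13 = 270/13; seller burden = 1176/13 − 1095/13 = 81/13.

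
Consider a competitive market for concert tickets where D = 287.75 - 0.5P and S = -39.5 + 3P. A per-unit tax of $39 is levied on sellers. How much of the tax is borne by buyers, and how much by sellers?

Pre-tax equilibrium: P* = 93.5, Q* = 241.
Tax on sellers shifts supply to S = -39.5 + 3(P − 39) = -156.5 + 3P.
287.75 - 0.5P = -156.5 + 3P gives buyer price Pb = 1777/14; sellers receive Ps = 1777/14 − 39 = 1231/14.
New quantity: Q = 287.75 − 0.5(1777/14) = 1570/7.
Buyer burden = 1777/14 − 93.5 = 234/7; seller burden = 93.5 − 1231/14 = 39/7.

Buyers bear 234/7, sellers bear 39/7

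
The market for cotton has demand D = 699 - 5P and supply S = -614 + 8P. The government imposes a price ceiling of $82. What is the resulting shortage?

Equilibrium price would be P* = 101, so the ceiling at 82 binds.
At P = 82: D = 699 − 5(82) = 289, S = -614 + 8(82) = 42.
Shortage = 289 − 42 = 247.

Shortage = 247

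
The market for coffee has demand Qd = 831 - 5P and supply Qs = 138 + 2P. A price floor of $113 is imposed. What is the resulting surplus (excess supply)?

Equilibrium price would be P* = 99, so the floor at 113 binds.
At P = 113: Qd = 266, Qs = 364.
Surplus = 364 − 266 = 98.

Surplus = 98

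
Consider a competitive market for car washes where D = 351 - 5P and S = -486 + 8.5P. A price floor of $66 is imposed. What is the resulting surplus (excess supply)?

Surplus = 54

Equilibrium price would be P* = 62, so the floor at 66 binds.
At P = 66: D = 21, S = 75.
Surplus = 75 − 21 = 54.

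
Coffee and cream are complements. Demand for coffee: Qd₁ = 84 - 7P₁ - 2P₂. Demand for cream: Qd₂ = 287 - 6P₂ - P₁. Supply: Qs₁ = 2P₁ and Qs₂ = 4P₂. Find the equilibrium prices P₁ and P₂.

Market 1: 84 - 7P₁ - 2P₂ = 2P₁ → 9P₁ + 2P₂ = 84.
Market 2: 10P₂ + P₁ = 287.
Eliminating P₂: 10×(1) − 2×(2) gives 88P₁ = 266, so P₁ = 133/44.
Back-substitute into (2): P₂ = (287 − 1×133/44) / 10 = 2499/88.

P₁ = 133/44, P₂ = 2499/88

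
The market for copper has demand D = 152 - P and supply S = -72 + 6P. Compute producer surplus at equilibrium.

Producer surplus = 1200

Equilibrium: 152 - P = -72 + 6P gives P* = 32, Q* = 120.
Supply starts at P = 12 (where S = 0).
PS = ½(32 − 12)(120) = 1200.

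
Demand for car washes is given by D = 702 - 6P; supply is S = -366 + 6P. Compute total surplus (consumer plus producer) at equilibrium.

Total surplus = 4704

Equilibrium: 702 - 6P = -366 + 6P gives P* = 89, Q* = 168.
Demand choke price: P = 117; supply starts at P = 61.
CS = ½(117 − 89)(168) = 2352; PS = ½(89 − 61)(168) = 2352.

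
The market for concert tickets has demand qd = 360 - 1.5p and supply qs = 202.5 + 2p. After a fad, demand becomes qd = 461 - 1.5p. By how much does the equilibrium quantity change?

Δq = 404/7

Original equilibrium: p* = 45, q* = 292.5.
New equilibrium: 461 - 1.5p = 202.5 + 2p, so 258.5 = 3.5p and p' = 517/7; q' = 461 − 1.5(517/7) = 4903/14.
Change in quantity: 4903/14 − 292.5 = 404/7.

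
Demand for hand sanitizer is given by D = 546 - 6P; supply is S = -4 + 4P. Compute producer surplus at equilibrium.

Producer surplus = 5832

Equilibrium: 546 - 6P = -4 + 4P gives P* = 55, Q* = 216.
Supply starts at P = 1 (where S = 0).
PS = ½(55 − 1)(216) = 5832.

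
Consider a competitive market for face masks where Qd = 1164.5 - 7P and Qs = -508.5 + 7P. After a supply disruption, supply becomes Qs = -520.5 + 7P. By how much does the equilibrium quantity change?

ΔQ = -6

Original equilibrium: P* = 119.5, Q* = 328.
New equilibrium: 1164.5 - 7P = -520.5 + 7P, so 1685 = 14P and P' = 1685/14; Q' = 1164.5 − 7(1685/14) = 322.
Change in quantity: 322 − 328 = -6.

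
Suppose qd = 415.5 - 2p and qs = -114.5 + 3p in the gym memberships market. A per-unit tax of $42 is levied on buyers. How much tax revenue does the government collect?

Tax revenue = 6430.2

Pre-tax equilibrium: p* = 106, q* = 203.5.
Tax on buyers shifts demand to qd = 415.5 − 2(p + 42) = 331.5 - 2p.
331.5 - 2p = -114.5 + 3p gives seller price ps = 89.2; buyers pay pb = 89.2 + 42 = 131.2.
New quantity: q = 415.5 − 2(131.2) = 153.1.
Revenue = 42 × 153.1 = 6430.2.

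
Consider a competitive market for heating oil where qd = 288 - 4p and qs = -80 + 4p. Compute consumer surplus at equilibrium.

Consumer surplus = 1352

Equilibrium: 288 - 4p = -80 + 4p gives p* = 46, q* = 104.
Demand choke price (qd = 0): p = 72.
CS = ½(72 − 46)(104) = 1352.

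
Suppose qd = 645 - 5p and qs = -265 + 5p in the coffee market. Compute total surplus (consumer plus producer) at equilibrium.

Equilibrium: 645 - 5p = -265 + 5p gives p* = 91, q* = 190.
Demand choke price: p = 129; supply starts at p = 53.
CS = ½(129 − 91)(190) = 3610; PS = ½(91 − 53)(190) = 3610.

Total surplus = 7220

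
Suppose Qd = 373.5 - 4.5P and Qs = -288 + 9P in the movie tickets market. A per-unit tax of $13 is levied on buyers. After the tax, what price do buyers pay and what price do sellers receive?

Pre-tax equilibrium: P* = 49, Q* = 153.
Tax on buyers shifts demand to Qd = 373.5 − 4.5(P + 13) = 315 - 4.5P.
315 - 4.5P = -288 + 9P gives seller price Ps = 134/3; buyers pay Pb = 134/3 + 13 = 173/3.
New quantity: Q = 373.5 − 4.5(173/3) = 114.

Buyers pay 173/3, sellers receive 134/3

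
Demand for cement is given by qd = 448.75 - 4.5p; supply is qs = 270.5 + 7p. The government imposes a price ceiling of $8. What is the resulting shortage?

Shortage = 86.25

Equilibrium price would be p* = 15.5, so the ceiling at 8 binds.
At p = 8: qd = 448.75 − 4.5(8) = 412.75, qs = 270.5 + 7(8) = 326.5.
Shortage = 412.75 − 326.5 = 86.25.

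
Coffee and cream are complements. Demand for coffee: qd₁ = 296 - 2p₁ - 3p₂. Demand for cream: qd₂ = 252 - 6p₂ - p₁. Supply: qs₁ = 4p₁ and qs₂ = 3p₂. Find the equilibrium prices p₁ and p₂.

p₁ = 636/17, p₂ = 1216/51

Market 1: 296 - 2p₁ - 3p₂ = 4p₁ → 6p₁ + 3p₂ = 296.
Market 2: 9p₂ + p₁ = 252.
Eliminating p₂: 9×(1) − 3×(2) gives 51p₁ = 1908, so p₁ = 636/17.
Back-substitute into (2): p₂ = (252 − 1×636/17) / 9 = 1216/51.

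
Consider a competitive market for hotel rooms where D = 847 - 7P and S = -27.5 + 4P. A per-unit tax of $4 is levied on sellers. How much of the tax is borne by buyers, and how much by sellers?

Pre-tax equilibrium: P* = 79.5, Q* = 290.5.
Tax on sellers shifts supply to S = -27.5 + 4(P − 4) = -43.5 + 4P.
847 - 7P = -43.5 + 4P gives buyer price Pb = 1781/22; sellers receive Ps = 1781/22 − 4 = 1693/22.
New quantity: Q = 847 − 7(1781/22) = 6167/22.
Buyer burden = 1781/22 − 79.5 = 16/11; seller burden = 79.5 − 1693/22 = 28/11.

Buyers bear 16/11, sellers bear 28/11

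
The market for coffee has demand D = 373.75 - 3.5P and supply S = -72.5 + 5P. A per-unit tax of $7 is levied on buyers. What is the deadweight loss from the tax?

Pre-tax equilibrium: P* = 52.5, Q* = 190.
Tax on buyers shifts demand to D = 373.75 − 3.5(P + 7) = 349.25 - 3.5P.
349.25 - 3.5P = -72.5 + 5P gives seller price Ps = 1687/34; buyers pay Pb = 1687/34 + 7 = 1925/34.
New quantity: Q = 373.75 − 3.5(1925/34) = 2985/17.
DWL = ½ × 7 × (190 − 2985/17) = 1715/34.

Deadweight loss = 1715/34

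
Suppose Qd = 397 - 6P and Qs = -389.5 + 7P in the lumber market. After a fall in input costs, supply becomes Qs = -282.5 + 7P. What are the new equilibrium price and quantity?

Original equilibrium: P* = 60.5, Q* = 34.
New equilibrium: 397 - 6P = -282.5 + 7P, so 679.5 = 13P and P' = 1359/26; Q' = 397 − 6(1359/26) = 1084/13.

P' = 1359/26, Q' = 1084/13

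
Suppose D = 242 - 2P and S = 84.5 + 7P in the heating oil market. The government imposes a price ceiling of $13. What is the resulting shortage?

Equilibrium price would be P* = 17.5, so the ceiling at 13 binds.
At P = 13: D = 242 − 2(13) = 216, S = 84.5 + 7(13) = 175.5.
Shortage = 216 − 175.5 = 40.5.

Shortage = 40.5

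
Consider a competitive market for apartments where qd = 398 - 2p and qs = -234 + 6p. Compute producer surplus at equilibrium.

Producer surplus = 4800

Equilibrium: 398 - 2p = -234 + 6p gives p* = 79, q* = 240.
Supply starts at p = 39 (where qs = 0).
PS = ½(79 − 39)(240) = 4800.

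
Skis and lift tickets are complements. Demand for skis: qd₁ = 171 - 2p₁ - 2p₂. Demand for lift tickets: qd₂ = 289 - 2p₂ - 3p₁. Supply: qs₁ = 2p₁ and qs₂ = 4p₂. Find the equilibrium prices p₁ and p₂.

Market 1: 171 - 2p₁ - 2p₂ = 2p₁ → 4p₁ + 2p₂ = 171.
Market 2: 6p₂ + 3p₁ = 289.
Eliminating p₂: 6×(1) − 2×(2) gives 18p₁ = 448, so p₁ = 224/9.
Back-substitute into (2): p₂ = (289 − 3×224/9) / 6 = 643/18.

p₁ = 224/9, p₂ = 643/18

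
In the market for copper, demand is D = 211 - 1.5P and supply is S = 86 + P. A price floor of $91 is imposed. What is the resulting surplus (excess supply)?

Equilibrium price would be P* = 50, so the floor at 91 binds.
At P = 91: D = 74.5, S = 177.
Surplus = 177 − 74.5 = 102.5.

Surplus = 102.5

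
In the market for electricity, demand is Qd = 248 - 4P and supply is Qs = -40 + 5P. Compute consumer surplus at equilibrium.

Equilibrium: 248 - 4P = -40 + 5P gives P* = 32, Q* = 120.
Demand choke price (Qd = 0): P = 62.
CS = ½(62 − 32)(120) = 1800.

Consumer surplus = 1800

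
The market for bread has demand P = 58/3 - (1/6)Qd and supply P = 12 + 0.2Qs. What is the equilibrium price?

P* = 16

Set the two price expressions equal: 58/3 - (1/6)Q = 12 + 0.2Q.
22/3 = (11/30)Q, so Q* = 20.
P* = 58/3 − (1/6)(20) = 16.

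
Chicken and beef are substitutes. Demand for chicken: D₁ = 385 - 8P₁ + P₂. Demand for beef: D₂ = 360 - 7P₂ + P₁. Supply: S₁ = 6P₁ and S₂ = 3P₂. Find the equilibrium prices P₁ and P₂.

Market 1: 385 - 8P₁ + P₂ = 6P₁ → 14P₁ - P₂ = 385.
Market 2: 10P₂ - P₁ = 360.
Eliminating P₂: 10×(1) + 1×(2) gives 139P₁ = 4210, so P₁ = 4210/139.
Back-substitute into (2): P₂ = (360 + 1×4210/139) / 10 = 5425/139.

P₁ = 4210/139, P₂ = 5425/139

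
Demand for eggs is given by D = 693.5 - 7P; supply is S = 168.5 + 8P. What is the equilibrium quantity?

Q* = 448.5

Set D = S: 693.5 - 7P = 168.5 + 8P.
525 = 15P, so P* = 35.
Q* = 693.5 − 7(35) = 448.5.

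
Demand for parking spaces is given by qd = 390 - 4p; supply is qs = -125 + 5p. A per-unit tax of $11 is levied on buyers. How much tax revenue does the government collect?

Pre-tax equilibrium: p* = 515/9, q* = 1450/9.
Tax on buyers shifts demand to qd = 390 − 4(p + 11) = 346 - 4p.
346 - 4p = -125 + 5p gives seller price ps = 157/3; buyers pay pb = 157/3 + 11 = 190/3.
New quantity: q = 390 − 4(190/3) = 410/3.
Revenue = 11 × 410/3 = 4510/3.

Tax revenue = 4510/3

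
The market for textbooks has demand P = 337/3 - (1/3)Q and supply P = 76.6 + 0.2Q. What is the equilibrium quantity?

Q* = 67

Set the two price expressions equal: 337/3 - (1/3)Q = 76.6 + 0.2Q.
536/15 = (8/15)Q, so Q* = 67.
P* = 337/3 − (1/3)(67) = 90.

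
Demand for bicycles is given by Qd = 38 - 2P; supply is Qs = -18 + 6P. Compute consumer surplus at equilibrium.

Consumer surplus = 144

Equilibrium: 38 - 2P = -18 + 6P gives P* = 7, Q* = 24.
Demand choke price (Qd = 0): P = 19.
CS = ½(19 − 7)(24) = 144.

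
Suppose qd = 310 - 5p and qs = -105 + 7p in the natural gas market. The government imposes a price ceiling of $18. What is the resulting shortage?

Shortage = 199

Equilibrium price would be p* = 415/12, so the ceiling at 18 binds.
At p = 18: qd = 310 − 5(18) = 220, qs = -105 + 7(18) = 21.
Shortage = 220 − 21 = 199.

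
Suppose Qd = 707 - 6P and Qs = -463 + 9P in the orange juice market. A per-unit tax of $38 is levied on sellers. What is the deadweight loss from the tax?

Pre-tax equilibrium: P* = 78, Q* = 239.
Tax on sellers shifts supply to Qs = -463 + 9(P − 38) = -805 + 9P.
707 - 6P = -805 + 9P gives buyer price Pb = 100.8; sellers receive Ps = 100.8 − 38 = 62.8.
New quantity: Q = 707 − 6(100.8) = 102.2.
DWL = ½ × 38 × (239 − 102.2) = 2599.2.

Deadweight loss = 2599.2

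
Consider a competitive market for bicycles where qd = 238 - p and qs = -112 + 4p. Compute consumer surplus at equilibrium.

Consumer surplus = 14112

Equilibrium: 238 - p = -112 + 4p gives p* = 70, q* = 168.
Demand choke price (qd = 0): p = 238.
CS = ½(238 − 70)(168) = 14112.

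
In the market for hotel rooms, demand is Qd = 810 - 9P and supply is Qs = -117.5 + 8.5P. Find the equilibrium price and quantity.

Set Qd = Qs: 810 - 9P = -117.5 + 8.5P.
927.5 = 17.5P, so P* = 53.
Q* = 810 − 9(53) = 333.

P* = 53, Q* = 333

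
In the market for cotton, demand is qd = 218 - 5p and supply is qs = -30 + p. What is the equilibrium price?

p* = 124/3

Set qd = qs: 218 - 5p = -30 + p.
248 = 6p, so p* = 124/3.
q* = 218 − 5(124/3) = 34/3.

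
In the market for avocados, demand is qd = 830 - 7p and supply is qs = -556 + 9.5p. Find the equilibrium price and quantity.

Set qd = qs: 830 - 7p = -556 + 9.5p.
1386 = 16.5p, so p* = 84.
q* = 830 − 7(84) = 242.

p* = 84, q* = 242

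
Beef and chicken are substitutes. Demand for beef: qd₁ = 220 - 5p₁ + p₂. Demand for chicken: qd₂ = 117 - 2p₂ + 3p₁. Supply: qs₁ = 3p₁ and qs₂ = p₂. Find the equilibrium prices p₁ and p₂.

p₁ = 37, p₂ = 76

Market 1: 220 - 5p₁ + p₂ = 3p₁ → 8p₁ - p₂ = 220.
Market 2: 3p₂ - 3p₁ = 117.
Eliminating p₂: 3×(1) + 1×(2) gives 21p₁ = 777, so p₁ = 37.
Back-substitute into (2): p₂ = (117 + 3×37) / 3 = 76.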